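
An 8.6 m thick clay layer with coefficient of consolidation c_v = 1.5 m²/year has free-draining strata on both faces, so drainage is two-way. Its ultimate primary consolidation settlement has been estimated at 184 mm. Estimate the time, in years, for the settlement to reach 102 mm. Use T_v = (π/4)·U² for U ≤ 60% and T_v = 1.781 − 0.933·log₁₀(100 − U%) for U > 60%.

t ≈ 2.98 years

Drainage path length: H_d = H/2 = 4.3 m (double drainage).
U = S(t)/S_ult = 102/184 = 0.5543.
U ≤ 60%: T_v = (π/4)·U² = (π/4)×0.55435² = 0.24135.
t = T_v·H_d²/c_v = 0.24135×4.3²/1.5 = 2.975 years.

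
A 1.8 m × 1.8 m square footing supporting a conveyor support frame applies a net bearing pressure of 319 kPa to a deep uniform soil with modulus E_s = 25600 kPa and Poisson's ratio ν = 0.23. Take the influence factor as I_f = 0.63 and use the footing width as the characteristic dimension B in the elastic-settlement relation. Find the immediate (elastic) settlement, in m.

Immediate (elastic) settlement: S_e = q·B·(1−ν²)/E_s · I_f.
S_e = 319 × 1.8 × (1 − 0.23²) / 25600 × 0.63
    = 319 × 1.8 × 0.9471 / 25600 × 0.63
    = 0.01338 m

S_e ≈ 0.0134 m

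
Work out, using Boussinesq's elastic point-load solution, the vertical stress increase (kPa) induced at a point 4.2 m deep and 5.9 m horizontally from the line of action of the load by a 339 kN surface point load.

Boussinesq vertical stress below a point load on an elastic half-space:
Δσ_z = 3P/(2πz²) · [1 + (r/z)²]^(−5/2)
r/z = 5.9/4.2 = 1.4048; [1+(r/z)²]^(−5/2) = 0.065597.
Δσ_z = 3×339/(2π×4.2²) × 0.065597 = 9.1758 × 0.065597 = 0.6019 kPa

Δσ_z ≈ 0.602 kPa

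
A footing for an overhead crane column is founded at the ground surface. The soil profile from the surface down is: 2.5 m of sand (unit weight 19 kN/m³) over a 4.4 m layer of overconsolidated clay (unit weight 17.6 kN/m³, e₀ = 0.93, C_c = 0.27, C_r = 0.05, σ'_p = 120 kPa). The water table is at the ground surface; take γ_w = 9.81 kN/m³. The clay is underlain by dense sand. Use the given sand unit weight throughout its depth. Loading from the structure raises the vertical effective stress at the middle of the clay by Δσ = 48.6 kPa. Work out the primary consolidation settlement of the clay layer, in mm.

S_c ≈ 39.3 mm

Mid-depth of clay below the ground surface: z = 2.5 + 4.4/2 = 4.7 m.
Total vertical stress at mid-clay: σ_v = 19×2.5 + 17.6×2.2 = 86.22 kPa.
Pore pressure: u = 9.81×(4.7 − 0) = 46.107 kPa.
Initial effective stress: σ'_0 = σ_v − u = 86.22 − 46.107 = 40.113 kPa.
Final effective stress: σ'_f = 40.113 + 48.6 = 88.713 kPa.
σ'_f = 88.713 ≤ σ'_p = 120 kPa, so the clay remains overconsolidated and only the recompression index applies:
S_c = C_r·H/(1+e₀)·log₁₀(σ'_f/σ'_0) = 0.05×4.4/1.93×log₁₀(88.713/40.113)
    = 0.11399 × 0.3447 = 0.03929 m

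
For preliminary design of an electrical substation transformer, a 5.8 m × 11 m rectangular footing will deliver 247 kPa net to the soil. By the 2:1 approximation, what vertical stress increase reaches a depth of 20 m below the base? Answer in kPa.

Δσ_z ≈ 19.7 kPa

By the 2:1 method the load spreads at 1 horizontal : 2 vertical, so at depth z the loaded area has grown by z in each plan dimension:
Δσ = qBL/((B+z)(L+z)) = 247×5.8×11/((5.8+20)(11+20)) = 19.703 kPa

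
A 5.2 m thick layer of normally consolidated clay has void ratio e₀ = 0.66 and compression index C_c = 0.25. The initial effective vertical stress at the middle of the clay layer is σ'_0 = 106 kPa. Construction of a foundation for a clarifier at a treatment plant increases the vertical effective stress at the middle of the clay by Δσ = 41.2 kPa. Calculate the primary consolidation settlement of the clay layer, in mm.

S_c ≈ 112 mm

Final effective stress: σ'_f = σ'_0 + Δσ = 106 + 41.2 = 147.2 kPa.
Normally consolidated clay, so the full stress increment lies on the virgin compression line:
S_c = C_c·H/(1+e₀)·log₁₀(σ'_f/σ'_0) = 0.25×5.2/(1+0.66)×log₁₀(147.2/106)
    = 0.78313 × 0.1426 = 0.1117 m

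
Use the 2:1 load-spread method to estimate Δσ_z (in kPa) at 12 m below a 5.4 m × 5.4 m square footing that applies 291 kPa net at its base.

By the 2:1 method the load spreads at 1 horizontal : 2 vertical, so at depth z the loaded area has grown by z in each plan dimension:
Δσ = qBL/((B+z)(L+z)) = 291×5.4×5.4/((5.4+12)(5.4+12)) = 28.027 kPa

Δσ_z ≈ 28 kPa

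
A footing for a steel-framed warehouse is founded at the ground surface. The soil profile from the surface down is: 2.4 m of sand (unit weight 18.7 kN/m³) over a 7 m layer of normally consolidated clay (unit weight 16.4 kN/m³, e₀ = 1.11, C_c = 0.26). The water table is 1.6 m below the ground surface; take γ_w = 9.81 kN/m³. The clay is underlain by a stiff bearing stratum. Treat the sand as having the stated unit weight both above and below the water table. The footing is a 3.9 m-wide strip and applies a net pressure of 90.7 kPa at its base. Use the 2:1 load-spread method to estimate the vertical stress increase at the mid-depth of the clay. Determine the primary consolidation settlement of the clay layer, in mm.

Mid-depth of clay below the ground surface: z = 2.4 + 7/2 = 5.9 m.
Total vertical stress at mid-clay: σ_v = 18.7×2.4 + 16.4×3.5 = 102.28 kPa.
Pore pressure: u = 9.81×(5.9 − 1.6) = 42.183 kPa.
Initial effective stress: σ'_0 = σ_v − u = 102.28 − 42.183 = 60.097 kPa.
Stress increase at mid-clay by the 2:1 spreading method:
Δσ = qB/(B+z) = 90.7×3.9/(3.9+5.9) = 36.095 kPa
Final effective stress: σ'_f = σ'_0 + Δσ = 60.097 + 36.095 = 96.192 kPa.
Normally consolidated clay, so the full stress increment lies on the virgin compression line:
S_c = C_c·H/(1+e₀)·log₁₀(σ'_f/σ'_0) = 0.26×7/(1+1.11)×log₁₀(96.192/60.097)
    = 0.86256 × 0.20429 = 0.1762 m

S_c ≈ 176 mm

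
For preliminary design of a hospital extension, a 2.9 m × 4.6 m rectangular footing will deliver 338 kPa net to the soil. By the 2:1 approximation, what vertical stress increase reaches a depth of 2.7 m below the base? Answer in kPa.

Δσ_z ≈ 110 kPa

By the 2:1 method the load spreads at 1 horizontal : 2 vertical, so at depth z the loaded area has grown by z in each plan dimension:
Δσ = qBL/((B+z)(L+z)) = 338×2.9×4.6/((2.9+2.7)(4.6+2.7)) = 110.3 kPa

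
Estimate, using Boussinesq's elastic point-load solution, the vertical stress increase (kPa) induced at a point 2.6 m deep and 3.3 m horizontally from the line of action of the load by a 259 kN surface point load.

Δσ_z ≈ 1.66 kPa

Boussinesq vertical stress below a point load on an elastic half-space:
Δσ_z = 3P/(2πz²) · [1 + (r/z)²]^(−5/2)
r/z = 3.3/2.6 = 1.2692; [1+(r/z)²]^(−5/2) = 0.090783.
Δσ_z = 3×259/(2π×2.6²) × 0.090783 = 18.293 × 0.090783 = 1.661 kPa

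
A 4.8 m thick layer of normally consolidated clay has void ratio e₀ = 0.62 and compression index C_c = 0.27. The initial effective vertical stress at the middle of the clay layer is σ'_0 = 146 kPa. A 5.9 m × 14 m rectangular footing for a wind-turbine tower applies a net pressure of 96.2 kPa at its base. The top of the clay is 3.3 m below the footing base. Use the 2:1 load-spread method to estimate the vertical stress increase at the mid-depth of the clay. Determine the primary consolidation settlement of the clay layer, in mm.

S_c ≈ 74.2 mm

Mid-depth of clay below the footing base: z = 3.3 + 4.8/2 = 5.7 m.
Stress increase at mid-clay by the 2:1 spreading method:
Δσ = qBL/((B+z)(L+z)) = 96.2×5.9×14/((5.9+5.7)(14+5.7)) = 34.772 kPa
Final effective stress: σ'_f = σ'_0 + Δσ = 146 + 34.772 = 180.77 kPa.
Normally consolidated clay, so the full stress increment lies on the virgin compression line:
S_c = C_c·H/(1+e₀)·log₁₀(σ'_f/σ'_0) = 0.27×4.8/(1+0.62)×log₁₀(180.77/146)
    = 0.8 × 0.092774 = 0.07422 m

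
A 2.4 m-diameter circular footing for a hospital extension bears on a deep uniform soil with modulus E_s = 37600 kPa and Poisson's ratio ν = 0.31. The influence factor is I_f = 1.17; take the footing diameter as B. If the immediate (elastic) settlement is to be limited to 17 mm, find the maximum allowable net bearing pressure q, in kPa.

S_e = q·B·(1−ν²)/E_s · I_f  ⇒  q = S_e·E_s / (B·(1−ν²)·I_f).
q = 0.017 × 37600 / (2.4 × 0.9039 × 1.17) = 251.8 kPa

q ≈ 252 kPa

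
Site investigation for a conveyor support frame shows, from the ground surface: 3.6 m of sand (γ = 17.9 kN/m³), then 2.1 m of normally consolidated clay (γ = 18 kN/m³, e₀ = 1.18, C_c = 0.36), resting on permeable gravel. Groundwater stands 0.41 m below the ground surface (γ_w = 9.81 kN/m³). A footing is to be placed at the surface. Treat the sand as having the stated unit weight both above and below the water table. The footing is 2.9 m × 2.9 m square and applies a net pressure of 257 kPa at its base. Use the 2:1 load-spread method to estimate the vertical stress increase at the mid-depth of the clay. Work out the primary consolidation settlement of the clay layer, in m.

Mid-depth of clay below the ground surface: z = 3.6 + 2.1/2 = 4.65 m.
Total vertical stress at mid-clay: σ_v = 17.9×3.6 + 18×1.05 = 83.34 kPa.
Pore pressure: u = 9.81×(4.65 − 0.41) = 41.594 kPa.
Initial effective stress: σ'_0 = σ_v − u = 83.34 − 41.594 = 41.746 kPa.
Stress increase at mid-clay by the 2:1 spreading method:
Δσ = qBL/((B+z)(L+z)) = 257×2.9×2.9/((2.9+4.65)(2.9+4.65)) = 37.917 kPa
Final effective stress: σ'_f = σ'_0 + Δσ = 41.746 + 37.917 = 79.663 kPa.
Normally consolidated clay, so the full stress increment lies on the virgin compression line:
S_c = C_c·H/(1+e₀)·log₁₀(σ'_f/σ'_0) = 0.36×2.1/(1+1.18)×log₁₀(79.663/41.746)
    = 0.34679 × 0.28064 = 0.09732 m

S_c ≈ 0.0973 m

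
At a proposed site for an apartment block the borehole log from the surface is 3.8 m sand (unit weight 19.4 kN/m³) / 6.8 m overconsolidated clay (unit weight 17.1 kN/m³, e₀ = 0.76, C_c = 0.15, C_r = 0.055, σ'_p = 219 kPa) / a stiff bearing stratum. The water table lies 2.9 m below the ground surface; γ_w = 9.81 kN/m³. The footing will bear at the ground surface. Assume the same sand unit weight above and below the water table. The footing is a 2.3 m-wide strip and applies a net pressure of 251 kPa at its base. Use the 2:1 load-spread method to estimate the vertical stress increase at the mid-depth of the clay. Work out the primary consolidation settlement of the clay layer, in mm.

Mid-depth of clay below the ground surface: z = 3.8 + 6.8/2 = 7.2 m.
Total vertical stress at mid-clay: σ_v = 19.4×3.8 + 17.1×3.4 = 131.86 kPa.
Pore pressure: u = 9.81×(7.2 − 2.9) = 42.183 kPa.
Initial effective stress: σ'_0 = σ_v − u = 131.86 − 42.183 = 89.677 kPa.
Stress increase at mid-clay by the 2:1 spreading method:
Δσ = qB/(B+z) = 251×2.3/(2.3+7.2) = 60.768 kPa
Final effective stress: σ'_f = 89.677 + 60.768 = 150.44 kPa.
σ'_f = 150.44 ≤ σ'_p = 219 kPa, so the clay remains overconsolidated and only the recompression index applies:
S_c = C_r·H/(1+e₀)·log₁₀(σ'_f/σ'_0) = 0.055×6.8/1.76×log₁₀(150.44/89.677)
    = 0.2125 × 0.22468 = 0.04774 m

S_c ≈ 47.7 mm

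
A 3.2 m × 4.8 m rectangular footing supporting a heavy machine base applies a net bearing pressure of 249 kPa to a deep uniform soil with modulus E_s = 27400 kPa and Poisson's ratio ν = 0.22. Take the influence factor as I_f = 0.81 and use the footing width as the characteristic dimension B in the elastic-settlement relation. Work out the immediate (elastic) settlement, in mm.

S_e ≈ 22.4 mm

Immediate (elastic) settlement: S_e = q·B·(1−ν²)/E_s · I_f.
S_e = 249 × 3.2 × (1 − 0.22²) / 27400 × 0.81
    = 249 × 3.2 × 0.9516 / 27400 × 0.81
    = 0.02241 m = 22.41 mm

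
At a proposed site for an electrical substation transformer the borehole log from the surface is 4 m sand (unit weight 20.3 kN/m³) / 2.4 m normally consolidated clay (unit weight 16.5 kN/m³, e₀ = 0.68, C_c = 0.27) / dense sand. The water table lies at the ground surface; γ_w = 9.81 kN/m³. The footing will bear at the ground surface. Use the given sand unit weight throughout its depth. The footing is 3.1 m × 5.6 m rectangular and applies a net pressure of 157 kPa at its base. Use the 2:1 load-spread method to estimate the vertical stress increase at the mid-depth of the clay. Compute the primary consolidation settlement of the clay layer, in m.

Mid-depth of clay below the ground surface: z = 4 + 2.4/2 = 5.2 m.
Total vertical stress at mid-clay: σ_v = 20.3×4 + 16.5×1.2 = 101 kPa.
Pore pressure: u = 9.81×(5.2 − 0) = 51.012 kPa.
Initial effective stress: σ'_0 = σ_v − u = 101 − 51.012 = 49.988 kPa.
Stress increase at mid-clay by the 2:1 spreading method:
Δσ = qBL/((B+z)(L+z)) = 157×3.1×5.6/((3.1+5.2)(5.6+5.2)) = 30.405 kPa
Final effective stress: σ'_f = σ'_0 + Δσ = 49.988 + 30.405 = 80.393 kPa.
Normally consolidated clay, so the full stress increment lies on the virgin compression line:
S_c = C_c·H/(1+e₀)·log₁₀(σ'_f/σ'_0) = 0.27×2.4/(1+0.68)×log₁₀(80.393/49.988)
    = 0.38571 × 0.20635 = 0.07959 m

S_c ≈ 0.0796 m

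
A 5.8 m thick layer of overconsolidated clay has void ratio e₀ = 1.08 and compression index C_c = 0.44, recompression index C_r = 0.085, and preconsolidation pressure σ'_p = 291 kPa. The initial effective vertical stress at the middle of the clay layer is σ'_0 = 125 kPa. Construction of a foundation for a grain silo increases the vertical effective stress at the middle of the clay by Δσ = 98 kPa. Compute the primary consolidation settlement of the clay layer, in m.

S_c ≈ 0.0596 m

Final effective stress: σ'_f = 125 + 98 = 223 kPa.
σ'_f = 223 ≤ σ'_p = 291 kPa, so the clay remains overconsolidated and only the recompression index applies:
S_c = C_r·H/(1+e₀)·log₁₀(σ'_f/σ'_0) = 0.085×5.8/2.08×log₁₀(223/125)
    = 0.23702 × 0.25139 = 0.05959 m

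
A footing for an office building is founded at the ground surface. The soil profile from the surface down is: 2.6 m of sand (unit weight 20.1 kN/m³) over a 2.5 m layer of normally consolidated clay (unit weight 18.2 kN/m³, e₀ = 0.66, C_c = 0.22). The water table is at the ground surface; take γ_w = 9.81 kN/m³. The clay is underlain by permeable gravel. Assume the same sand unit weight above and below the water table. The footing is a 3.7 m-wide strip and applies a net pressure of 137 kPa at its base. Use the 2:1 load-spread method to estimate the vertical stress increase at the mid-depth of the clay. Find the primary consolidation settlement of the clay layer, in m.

S_c ≈ 0.148 m

Mid-depth of clay below the ground surface: z = 2.6 + 2.5/2 = 3.85 m.
Total vertical stress at mid-clay: σ_v = 20.1×2.6 + 18.2×1.25 = 75.01 kPa.
Pore pressure: u = 9.81×(3.85 − 0) = 37.769 kPa.
Initial effective stress: σ'_0 = σ_v − u = 75.01 − 37.769 = 37.241 kPa.
Stress increase at mid-clay by the 2:1 spreading method:
Δσ = qB/(B+z) = 137×3.7/(3.7+3.85) = 67.139 kPa
Final effective stress: σ'_f = σ'_0 + Δσ = 37.241 + 67.139 = 104.38 kPa.
Normally consolidated clay, so the full stress increment lies on the virgin compression line:
S_c = C_c·H/(1+e₀)·log₁₀(σ'_f/σ'_0) = 0.22×2.5/(1+0.66)×log₁₀(104.38/37.241)
    = 0.33133 × 0.4476 = 0.1483 m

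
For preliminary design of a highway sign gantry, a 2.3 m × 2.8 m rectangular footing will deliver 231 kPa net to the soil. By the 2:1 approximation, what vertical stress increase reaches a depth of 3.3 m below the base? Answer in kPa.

By the 2:1 method the load spreads at 1 horizontal : 2 vertical, so at depth z the loaded area has grown by z in each plan dimension:
Δσ = qBL/((B+z)(L+z)) = 231×2.3×2.8/((2.3+3.3)(2.8+3.3)) = 43.549 kPa

Δσ_z ≈ 43.5 kPa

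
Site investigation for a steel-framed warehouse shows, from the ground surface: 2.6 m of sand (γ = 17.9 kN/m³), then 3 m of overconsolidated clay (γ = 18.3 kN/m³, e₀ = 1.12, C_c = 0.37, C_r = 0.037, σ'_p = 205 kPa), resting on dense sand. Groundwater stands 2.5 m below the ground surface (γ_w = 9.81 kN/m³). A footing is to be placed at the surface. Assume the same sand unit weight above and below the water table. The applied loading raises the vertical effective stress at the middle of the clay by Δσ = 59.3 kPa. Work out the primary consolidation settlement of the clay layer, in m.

S_c ≈ 0.016 m

Mid-depth of clay below the ground surface: z = 2.6 + 3/2 = 4.1 m.
Total vertical stress at mid-clay: σ_v = 17.9×2.6 + 18.3×1.5 = 73.99 kPa.
Pore pressure: u = 9.81×(4.1 − 2.5) = 15.696 kPa.
Initial effective stress: σ'_0 = σ_v − u = 73.99 − 15.696 = 58.294 kPa.
Final effective stress: σ'_f = 58.294 + 59.3 = 117.59 kPa.
σ'_f = 117.59 ≤ σ'_p = 205 kPa, so the clay remains overconsolidated and only the recompression index applies:
S_c = C_r·H/(1+e₀)·log₁₀(σ'_f/σ'_0) = 0.037×3/2.12×log₁₀(117.59/58.294)
    = 0.052359 × 0.30475 = 0.01596 m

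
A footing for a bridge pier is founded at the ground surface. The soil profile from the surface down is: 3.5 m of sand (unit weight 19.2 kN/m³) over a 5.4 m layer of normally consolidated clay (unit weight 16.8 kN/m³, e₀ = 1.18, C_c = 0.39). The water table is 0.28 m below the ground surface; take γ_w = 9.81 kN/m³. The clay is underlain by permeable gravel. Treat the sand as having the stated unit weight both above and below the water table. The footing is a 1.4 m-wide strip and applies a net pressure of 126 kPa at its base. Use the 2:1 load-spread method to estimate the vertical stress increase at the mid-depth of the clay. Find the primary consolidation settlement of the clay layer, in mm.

Mid-depth of clay below the ground surface: z = 3.5 + 5.4/2 = 6.2 m.
Total vertical stress at mid-clay: σ_v = 19.2×3.5 + 16.8×2.7 = 112.56 kPa.
Pore pressure: u = 9.81×(6.2 − 0.28) = 58.075 kPa.
Initial effective stress: σ'_0 = σ_v − u = 112.56 − 58.075 = 54.485 kPa.
Stress increase at mid-clay by the 2:1 spreading method:
Δσ = qB/(B+z) = 126×1.4/(1.4+6.2) = 23.211 kPa
Final effective stress: σ'_f = σ'_0 + Δσ = 54.485 + 23.211 = 77.696 kPa.
Normally consolidated clay, so the full stress increment lies on the virgin compression line:
S_c = C_c·H/(1+e₀)·log₁₀(σ'_f/σ'_0) = 0.39×5.4/(1+1.18)×log₁₀(77.696/54.485)
    = 0.96606 × 0.15412 = 0.1489 m

S_c ≈ 149 mm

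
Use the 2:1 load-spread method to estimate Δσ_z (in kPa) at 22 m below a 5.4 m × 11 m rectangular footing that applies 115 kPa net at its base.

Δσ_z ≈ 7.55 kPa

By the 2:1 method the load spreads at 1 horizontal : 2 vertical, so at depth z the loaded area has grown by z in each plan dimension:
Δσ = qBL/((B+z)(L+z)) = 115×5.4×11/((5.4+22)(11+22)) = 7.5547 kPa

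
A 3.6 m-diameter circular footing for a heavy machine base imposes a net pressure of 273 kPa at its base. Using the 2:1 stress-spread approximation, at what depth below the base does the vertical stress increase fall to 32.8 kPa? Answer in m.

2:1 spreading — at depth z the loaded area has grown by z in each plan dimension:
qD²/(D+z)² = Δσ_z ⇒ z = D(√(q/Δσ_z) − 1) = 3.6×(√(273/32.8) − 1) = 6.786 m

z ≈ 6.79 m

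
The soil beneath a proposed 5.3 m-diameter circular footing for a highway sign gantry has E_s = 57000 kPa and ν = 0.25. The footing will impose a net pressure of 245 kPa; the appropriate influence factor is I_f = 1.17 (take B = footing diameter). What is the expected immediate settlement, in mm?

Immediate (elastic) settlement: S_e = q·B·(1−ν²)/E_s · I_f.
S_e = 245 × 5.3 × (1 − 0.25²) / 57000 × 1.17
    = 245 × 5.3 × 0.9375 / 57000 × 1.17
    = 0.02499 m = 24.99 mm

S_e ≈ 25 mm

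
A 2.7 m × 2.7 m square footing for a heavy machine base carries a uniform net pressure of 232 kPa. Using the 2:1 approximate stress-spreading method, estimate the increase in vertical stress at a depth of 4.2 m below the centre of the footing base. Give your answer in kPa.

By the 2:1 method the load spreads at 1 horizontal : 2 vertical, so at depth z the loaded area has grown by z in each plan dimension:
Δσ = qBL/((B+z)(L+z)) = 232×2.7×2.7/((2.7+4.2)(2.7+4.2)) = 35.524 kPa

Δσ_z ≈ 35.5 kPa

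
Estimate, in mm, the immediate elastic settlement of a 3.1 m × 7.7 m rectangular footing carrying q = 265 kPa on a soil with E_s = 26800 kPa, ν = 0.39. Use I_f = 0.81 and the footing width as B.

Immediate (elastic) settlement: S_e = q·B·(1−ν²)/E_s · I_f.
S_e = 265 × 3.1 × (1 − 0.39²) / 26800 × 0.81
    = 265 × 3.1 × 0.8479 / 26800 × 0.81
    = 0.02105 m = 21.05 mm

S_e ≈ 21.1 mm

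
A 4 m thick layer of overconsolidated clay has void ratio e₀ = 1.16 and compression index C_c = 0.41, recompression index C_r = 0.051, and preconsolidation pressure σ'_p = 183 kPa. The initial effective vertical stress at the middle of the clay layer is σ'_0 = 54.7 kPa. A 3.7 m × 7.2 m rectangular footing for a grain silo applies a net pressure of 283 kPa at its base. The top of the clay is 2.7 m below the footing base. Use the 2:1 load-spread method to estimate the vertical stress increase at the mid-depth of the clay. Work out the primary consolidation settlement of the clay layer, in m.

S_c ≈ 0.0355 m

Mid-depth of clay below the footing base: z = 2.7 + 4/2 = 4.7 m.
Stress increase at mid-clay by the 2:1 spreading method:
Δσ = qBL/((B+z)(L+z)) = 283×3.7×7.2/((3.7+4.7)(7.2+4.7)) = 75.421 kPa
Final effective stress: σ'_f = 54.7 + 75.421 = 130.12 kPa.
σ'_f = 130.12 ≤ σ'_p = 183 kPa, so the clay remains overconsolidated and only the recompression index applies:
S_c = C_r·H/(1+e₀)·log₁₀(σ'_f/σ'_0) = 0.051×4/2.16×log₁₀(130.12/54.7)
    = 0.094447 × 0.37636 = 0.03555 m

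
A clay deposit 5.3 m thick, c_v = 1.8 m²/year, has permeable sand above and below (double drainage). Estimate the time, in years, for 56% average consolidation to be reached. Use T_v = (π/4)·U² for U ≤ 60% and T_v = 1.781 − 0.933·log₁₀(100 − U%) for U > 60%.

t ≈ 0.961 years

Drainage path length: H_d = H/2 = 2.65 m (double drainage).
U ≤ 60%: T_v = (π/4)·U² = (π/4)×0.56² = 0.2463.
t = T_v·H_d²/c_v = 0.2463×2.65²/1.8 = 0.9609 years.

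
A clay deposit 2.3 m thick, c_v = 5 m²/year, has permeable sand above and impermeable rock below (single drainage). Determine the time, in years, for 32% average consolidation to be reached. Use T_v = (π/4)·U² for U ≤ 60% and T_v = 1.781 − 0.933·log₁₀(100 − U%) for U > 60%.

Drainage path length: H_d = H = 2.3 m (single drainage).
U ≤ 60%: T_v = (π/4)·U² = (π/4)×0.32² = 0.080425.
t = T_v·H_d²/c_v = 0.080425×2.3²/5 = 0.08509 years.

t ≈ 0.0851 years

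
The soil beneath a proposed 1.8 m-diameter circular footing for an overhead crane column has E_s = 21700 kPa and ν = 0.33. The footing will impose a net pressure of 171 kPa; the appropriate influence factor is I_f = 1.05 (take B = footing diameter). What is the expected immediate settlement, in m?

S_e ≈ 0.0133 m

Immediate (elastic) settlement: S_e = q·B·(1−ν²)/E_s · I_f.
S_e = 171 × 1.8 × (1 − 0.33²) / 21700 × 1.05
    = 171 × 1.8 × 0.8911 / 21700 × 1.05
    = 0.01327 m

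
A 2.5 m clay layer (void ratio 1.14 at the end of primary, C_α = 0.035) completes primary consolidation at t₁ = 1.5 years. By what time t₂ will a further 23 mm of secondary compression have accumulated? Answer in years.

t₂ ≈ 5.48 years

S_s = C_α·H/(1+e_p)·log₁₀(t₂/t₁) ⇒ log₁₀(t₂/t₁) = S_s·(1+e_p)/(C_α·H).
log₁₀(t₂/t₁) = 0.023 × (1+1.14) / (0.035×2.5) = 0.5625
t₂ = t₁ × 10^0.5625 = 1.5 × 3.652 = 5.478 years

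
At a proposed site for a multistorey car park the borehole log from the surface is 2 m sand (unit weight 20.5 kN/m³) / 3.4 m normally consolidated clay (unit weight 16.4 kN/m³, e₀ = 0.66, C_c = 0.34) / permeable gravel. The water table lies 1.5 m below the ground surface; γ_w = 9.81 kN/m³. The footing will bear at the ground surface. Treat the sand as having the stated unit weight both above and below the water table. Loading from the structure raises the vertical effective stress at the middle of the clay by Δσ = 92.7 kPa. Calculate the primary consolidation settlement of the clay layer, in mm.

Mid-depth of clay below the ground surface: z = 2 + 3.4/2 = 3.7 m.
Total vertical stress at mid-clay: σ_v = 20.5×2 + 16.4×1.7 = 68.88 kPa.
Pore pressure: u = 9.81×(3.7 − 1.5) = 21.582 kPa.
Initial effective stress: σ'_0 = σ_v − u = 68.88 − 21.582 = 47.298 kPa.
Final effective stress: σ'_f = σ'_0 + Δσ = 47.298 + 92.7 = 140 kPa.
Normally consolidated clay, so the full stress increment lies on the virgin compression line:
S_c = C_c·H/(1+e₀)·log₁₀(σ'_f/σ'_0) = 0.34×3.4/(1+0.66)×log₁₀(140/47.298)
    = 0.69639 × 0.47129 = 0.3282 m

S_c ≈ 328 mm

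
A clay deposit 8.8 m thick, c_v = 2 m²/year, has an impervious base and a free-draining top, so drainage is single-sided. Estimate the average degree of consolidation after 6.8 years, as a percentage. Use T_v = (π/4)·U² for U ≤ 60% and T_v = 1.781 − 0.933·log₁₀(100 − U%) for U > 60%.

Drainage path length: H_d = H = 8.8 m (single drainage).
T_v = c_v·t/H_d² = 2×6.8/8.8² = 0.17562.
T_v = 0.17562 corresponds to the U ≤ 60% branch:
U = √(4T_v/π) = 0.4729

U ≈ 47.3 %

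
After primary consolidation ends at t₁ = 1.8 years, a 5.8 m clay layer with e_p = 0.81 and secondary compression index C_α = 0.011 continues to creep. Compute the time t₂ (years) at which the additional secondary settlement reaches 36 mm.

S_s = C_α·H/(1+e_p)·log₁₀(t₂/t₁) ⇒ log₁₀(t₂/t₁) = S_s·(1+e_p)/(C_α·H).
log₁₀(t₂/t₁) = 0.036 × (1+0.81) / (0.011×5.8) = 1.021
t₂ = t₁ × 10^1.021 = 1.8 × 10.5 = 18.91 years

t₂ ≈ 18.9 years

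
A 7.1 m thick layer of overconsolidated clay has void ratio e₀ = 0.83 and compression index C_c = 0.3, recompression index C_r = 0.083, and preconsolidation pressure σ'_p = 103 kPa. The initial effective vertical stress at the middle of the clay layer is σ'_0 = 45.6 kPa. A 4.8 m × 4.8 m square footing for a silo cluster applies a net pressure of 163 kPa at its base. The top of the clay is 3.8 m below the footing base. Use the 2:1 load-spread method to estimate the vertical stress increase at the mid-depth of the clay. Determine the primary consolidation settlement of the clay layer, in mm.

Mid-depth of clay below the footing base: z = 3.8 + 7.1/2 = 7.35 m.
Stress increase at mid-clay by the 2:1 spreading method:
Δσ = qBL/((B+z)(L+z)) = 163×4.8×4.8/((4.8+7.35)(4.8+7.35)) = 25.44 kPa
Final effective stress: σ'_f = 45.6 + 25.44 = 71.04 kPa.
σ'_f = 71.04 ≤ σ'_p = 103 kPa, so the clay remains overconsolidated and only the recompression index applies:
S_c = C_r·H/(1+e₀)·log₁₀(σ'_f/σ'_0) = 0.083×7.1/1.83×log₁₀(71.04/45.6)
    = 0.32202 × 0.19254 = 0.062 m

S_c ≈ 62 mm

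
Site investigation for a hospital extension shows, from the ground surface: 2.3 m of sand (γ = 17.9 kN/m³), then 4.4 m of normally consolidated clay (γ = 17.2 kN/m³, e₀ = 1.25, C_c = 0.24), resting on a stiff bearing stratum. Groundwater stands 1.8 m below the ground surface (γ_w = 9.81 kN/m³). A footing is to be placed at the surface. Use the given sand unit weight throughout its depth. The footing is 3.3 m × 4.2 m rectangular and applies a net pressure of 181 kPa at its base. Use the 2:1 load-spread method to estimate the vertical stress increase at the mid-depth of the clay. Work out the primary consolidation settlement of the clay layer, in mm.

Mid-depth of clay below the ground surface: z = 2.3 + 4.4/2 = 4.5 m.
Total vertical stress at mid-clay: σ_v = 17.9×2.3 + 17.2×2.2 = 79.01 kPa.
Pore pressure: u = 9.81×(4.5 − 1.8) = 26.487 kPa.
Initial effective stress: σ'_0 = σ_v − u = 79.01 − 26.487 = 52.523 kPa.
Stress increase at mid-clay by the 2:1 spreading method:
Δσ = qBL/((B+z)(L+z)) = 181×3.3×4.2/((3.3+4.5)(4.2+4.5)) = 36.968 kPa
Final effective stress: σ'_f = σ'_0 + Δσ = 52.523 + 36.968 = 89.491 kPa.
Normally consolidated clay, so the full stress increment lies on the virgin compression line:
S_c = C_c·H/(1+e₀)·log₁₀(σ'_f/σ'_0) = 0.24×4.4/(1+1.25)×log₁₀(89.491/52.523)
    = 0.46933 × 0.23143 = 0.1086 m

S_c ≈ 109 mm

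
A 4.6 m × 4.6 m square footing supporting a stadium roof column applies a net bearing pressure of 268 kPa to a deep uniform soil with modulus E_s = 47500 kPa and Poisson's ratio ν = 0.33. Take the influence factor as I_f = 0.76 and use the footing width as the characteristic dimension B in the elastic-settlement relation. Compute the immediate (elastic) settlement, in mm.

Immediate (elastic) settlement: S_e = q·B·(1−ν²)/E_s · I_f.
S_e = 268 × 4.6 × (1 − 0.33²) / 47500 × 0.76
    = 268 × 4.6 × 0.8911 / 47500 × 0.76
    = 0.01758 m = 17.58 mm

S_e ≈ 17.6 mm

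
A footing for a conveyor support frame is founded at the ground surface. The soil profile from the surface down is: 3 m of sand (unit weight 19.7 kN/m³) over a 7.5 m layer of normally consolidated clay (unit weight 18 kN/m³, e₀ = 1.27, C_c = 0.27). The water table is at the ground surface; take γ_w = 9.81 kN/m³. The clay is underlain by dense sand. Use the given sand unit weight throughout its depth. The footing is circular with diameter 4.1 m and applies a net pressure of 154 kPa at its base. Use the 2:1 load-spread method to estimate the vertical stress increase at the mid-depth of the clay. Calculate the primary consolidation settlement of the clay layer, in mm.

S_c ≈ 120 mm

Mid-depth of clay below the ground surface: z = 3 + 7.5/2 = 6.75 m.
Total vertical stress at mid-clay: σ_v = 19.7×3 + 18×3.75 = 126.6 kPa.
Pore pressure: u = 9.81×(6.75 − 0) = 66.218 kPa.
Initial effective stress: σ'_0 = σ_v − u = 126.6 − 66.218 = 60.382 kPa.
Stress increase at mid-clay by the 2:1 spreading method:
Δσ ≈ qD²/(D+z)² = 154×4.1²/(4.1+6.75)² = 21.99 kPa
Final effective stress: σ'_f = σ'_0 + Δσ = 60.382 + 21.99 = 82.372 kPa.
Normally consolidated clay, so the full stress increment lies on the virgin compression line:
S_c = C_c·H/(1+e₀)·log₁₀(σ'_f/σ'_0) = 0.27×7.5/(1+1.27)×log₁₀(82.372/60.382)
    = 0.89207 × 0.13487 = 0.1203 m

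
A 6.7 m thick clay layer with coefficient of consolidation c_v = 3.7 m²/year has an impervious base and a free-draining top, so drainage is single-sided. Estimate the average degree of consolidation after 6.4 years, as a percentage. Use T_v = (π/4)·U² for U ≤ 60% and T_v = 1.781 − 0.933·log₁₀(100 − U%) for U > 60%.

Drainage path length: H_d = H = 6.7 m (single drainage).
T_v = c_v·t/H_d² = 3.7×6.4/6.7² = 0.52751.
T_v = 0.52751 corresponds to the U > 60% branch:
U = 1 − 10^((1.781 − T_v)/0.933)/100 = 0.7795

U ≈ 77.9 %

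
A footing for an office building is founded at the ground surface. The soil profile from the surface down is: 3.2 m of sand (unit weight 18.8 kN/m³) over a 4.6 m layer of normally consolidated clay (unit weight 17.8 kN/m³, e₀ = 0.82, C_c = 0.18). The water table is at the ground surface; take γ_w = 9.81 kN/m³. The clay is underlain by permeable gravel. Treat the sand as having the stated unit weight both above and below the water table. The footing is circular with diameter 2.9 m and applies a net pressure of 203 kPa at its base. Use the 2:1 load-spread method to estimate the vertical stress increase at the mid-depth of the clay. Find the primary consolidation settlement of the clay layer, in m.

Mid-depth of clay below the ground surface: z = 3.2 + 4.6/2 = 5.5 m.
Total vertical stress at mid-clay: σ_v = 18.8×3.2 + 17.8×2.3 = 101.1 kPa.
Pore pressure: u = 9.81×(5.5 − 0) = 53.955 kPa.
Initial effective stress: σ'_0 = σ_v − u = 101.1 − 53.955 = 47.145 kPa.
Stress increase at mid-clay by the 2:1 spreading method:
Δσ ≈ qD²/(D+z)² = 203×2.9²/(2.9+5.5)² = 24.195 kPa
Final effective stress: σ'_f = σ'_0 + Δσ = 47.145 + 24.195 = 71.34 kPa.
Normally consolidated clay, so the full stress increment lies on the virgin compression line:
S_c = C_c·H/(1+e₀)·log₁₀(σ'_f/σ'_0) = 0.18×4.6/(1+0.82)×log₁₀(71.34/47.145)
    = 0.45495 × 0.1799 = 0.08185 m

S_c ≈ 0.0818 m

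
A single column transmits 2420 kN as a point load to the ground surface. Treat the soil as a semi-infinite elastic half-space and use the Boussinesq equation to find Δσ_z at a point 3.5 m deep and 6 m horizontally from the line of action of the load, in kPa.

Boussinesq vertical stress below a point load on an elastic half-space:
Δσ_z = 3P/(2πz²) · [1 + (r/z)²]^(−5/2)
r/z = 6/3.5 = 1.7143; [1+(r/z)²]^(−5/2) = 0.032479.
Δσ_z = 3×2420/(2π×3.5²) × 0.032479 = 94.324 × 0.032479 = 3.064 kPa

Δσ_z ≈ 3.06 kPa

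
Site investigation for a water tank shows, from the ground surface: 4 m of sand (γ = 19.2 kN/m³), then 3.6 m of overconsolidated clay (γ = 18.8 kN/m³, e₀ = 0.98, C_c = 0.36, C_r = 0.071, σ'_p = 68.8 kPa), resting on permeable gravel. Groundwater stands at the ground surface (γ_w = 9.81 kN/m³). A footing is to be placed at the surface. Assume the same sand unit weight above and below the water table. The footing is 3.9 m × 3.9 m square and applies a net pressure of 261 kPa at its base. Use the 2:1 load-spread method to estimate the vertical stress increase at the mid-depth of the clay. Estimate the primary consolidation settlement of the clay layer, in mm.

S_c ≈ 108 mm

Mid-depth of clay below the ground surface: z = 4 + 3.6/2 = 5.8 m.
Total vertical stress at mid-clay: σ_v = 19.2×4 + 18.8×1.8 = 110.64 kPa.
Pore pressure: u = 9.81×(5.8 − 0) = 56.898 kPa.
Initial effective stress: σ'_0 = σ_v − u = 110.64 − 56.898 = 53.742 kPa.
Stress increase at mid-clay by the 2:1 spreading method:
Δσ = qBL/((B+z)(L+z)) = 261×3.9×3.9/((3.9+5.8)(3.9+5.8)) = 42.192 kPa
Final effective stress: σ'_f = 53.742 + 42.192 = 95.934 kPa.
σ'_f = 95.934 > σ'_p = 68.8 kPa, so the stress path crosses the preconsolidation pressure — recompression up to σ'_p, then virgin compression beyond:
S_c = H/(1+e₀)·[C_r·log₁₀(σ'_p/σ'_0) + C_c·log₁₀(σ'_f/σ'_p)]
    = 3.6/1.98 × [0.071×log₁₀(68.8/53.742) + 0.36×log₁₀(95.934/68.8)]
    = 1.8182 × [0.0076165 + 0.051978] = 0.1084 m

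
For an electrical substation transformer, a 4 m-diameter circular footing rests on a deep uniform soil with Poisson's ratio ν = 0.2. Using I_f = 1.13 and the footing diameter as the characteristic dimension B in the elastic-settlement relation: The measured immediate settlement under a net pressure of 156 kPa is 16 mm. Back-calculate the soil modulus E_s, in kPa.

S_e = q·B·(1−ν²)/E_s · I_f  ⇒  E_s = q·B·(1−ν²)·I_f / S_e.
E_s = 156 × 4 × 0.96 × 1.13 / 0.016 = 42310 kPa

E_s ≈ 42300 kPa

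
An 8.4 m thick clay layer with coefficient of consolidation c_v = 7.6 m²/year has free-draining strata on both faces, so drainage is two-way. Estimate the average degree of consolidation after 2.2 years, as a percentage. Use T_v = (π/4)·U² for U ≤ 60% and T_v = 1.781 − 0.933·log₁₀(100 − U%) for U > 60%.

U ≈ 92.2 %

Drainage path length: H_d = H/2 = 4.2 m (double drainage).
T_v = c_v·t/H_d² = 7.6×2.2/4.2² = 0.94785.
T_v = 0.94785 corresponds to the U > 60% branch:
U = 1 − 10^((1.781 − T_v)/0.933)/100 = 0.9218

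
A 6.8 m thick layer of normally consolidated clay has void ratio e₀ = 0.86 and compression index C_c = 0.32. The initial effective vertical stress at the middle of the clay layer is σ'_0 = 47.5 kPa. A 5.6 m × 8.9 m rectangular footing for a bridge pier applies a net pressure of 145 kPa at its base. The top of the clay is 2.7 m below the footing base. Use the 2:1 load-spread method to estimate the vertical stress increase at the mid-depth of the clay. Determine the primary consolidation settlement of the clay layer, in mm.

Mid-depth of clay below the footing base: z = 2.7 + 6.8/2 = 6.1 m.
Stress increase at mid-clay by the 2:1 spreading method:
Δσ = qBL/((B+z)(L+z)) = 145×5.6×8.9/((5.6+6.1)(8.9+6.1)) = 41.178 kPa
Final effective stress: σ'_f = σ'_0 + Δσ = 47.5 + 41.178 = 88.678 kPa.
Normally consolidated clay, so the full stress increment lies on the virgin compression line:
S_c = C_c·H/(1+e₀)·log₁₀(σ'_f/σ'_0) = 0.32×6.8/(1+0.86)×log₁₀(88.678/47.5)
    = 1.1699 × 0.27112 = 0.3172 m

S_c ≈ 317 mm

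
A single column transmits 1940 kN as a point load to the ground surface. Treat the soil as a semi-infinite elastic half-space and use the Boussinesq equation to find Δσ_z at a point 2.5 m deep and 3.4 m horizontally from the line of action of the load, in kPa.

Boussinesq vertical stress below a point load on an elastic half-space:
Δσ_z = 3P/(2πz²) · [1 + (r/z)²]^(−5/2)
r/z = 3.4/2.5 = 1.36; [1+(r/z)²]^(−5/2) = 0.072953.
Δσ_z = 3×1940/(2π×2.5²) × 0.072953 = 148.21 × 0.072953 = 10.81 kPa

Δσ_z ≈ 10.8 kPa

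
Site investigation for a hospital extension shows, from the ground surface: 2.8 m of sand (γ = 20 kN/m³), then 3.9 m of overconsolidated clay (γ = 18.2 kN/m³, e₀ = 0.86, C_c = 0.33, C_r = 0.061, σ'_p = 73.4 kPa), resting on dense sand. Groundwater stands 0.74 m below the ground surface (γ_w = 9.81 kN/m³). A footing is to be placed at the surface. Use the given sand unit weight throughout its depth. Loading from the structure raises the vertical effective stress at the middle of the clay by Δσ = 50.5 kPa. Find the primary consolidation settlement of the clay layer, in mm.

S_c ≈ 120 mm

Mid-depth of clay below the ground surface: z = 2.8 + 3.9/2 = 4.75 m.
Total vertical stress at mid-clay: σ_v = 20×2.8 + 18.2×1.95 = 91.49 kPa.
Pore pressure: u = 9.81×(4.75 − 0.74) = 39.338 kPa.
Initial effective stress: σ'_0 = σ_v − u = 91.49 − 39.338 = 52.152 kPa.
Final effective stress: σ'_f = 52.152 + 50.5 = 102.65 kPa.
σ'_f = 102.65 > σ'_p = 73.4 kPa, so the stress path crosses the preconsolidation pressure — recompression up to σ'_p, then virgin compression beyond:
S_c = H/(1+e₀)·[C_r·log₁₀(σ'_p/σ'_0) + C_c·log₁₀(σ'_f/σ'_p)]
    = 3.9/1.86 × [0.061×log₁₀(73.4/52.152) + 0.33×log₁₀(102.65/73.4)]
    = 2.0968 × [0.0090539 + 0.048069] = 0.1198 m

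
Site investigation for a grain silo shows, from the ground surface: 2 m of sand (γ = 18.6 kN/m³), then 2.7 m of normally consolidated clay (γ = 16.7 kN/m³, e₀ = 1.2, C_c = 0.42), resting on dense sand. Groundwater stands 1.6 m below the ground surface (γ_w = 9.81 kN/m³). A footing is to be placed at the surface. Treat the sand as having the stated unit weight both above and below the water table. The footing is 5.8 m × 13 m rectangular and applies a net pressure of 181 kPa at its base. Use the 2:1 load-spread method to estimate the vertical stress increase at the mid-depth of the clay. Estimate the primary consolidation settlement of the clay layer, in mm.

Mid-depth of clay below the ground surface: z = 2 + 2.7/2 = 3.35 m.
Total vertical stress at mid-clay: σ_v = 18.6×2 + 16.7×1.35 = 59.745 kPa.
Pore pressure: u = 9.81×(3.35 − 1.6) = 17.168 kPa.
Initial effective stress: σ'_0 = σ_v − u = 59.745 − 17.168 = 42.577 kPa.
Stress increase at mid-clay by the 2:1 spreading method:
Δσ = qBL/((B+z)(L+z)) = 181×5.8×13/((5.8+3.35)(13+3.35)) = 91.224 kPa
Final effective stress: σ'_f = σ'_0 + Δσ = 42.577 + 91.224 = 133.8 kPa.
Normally consolidated clay, so the full stress increment lies on the virgin compression line:
S_c = C_c·H/(1+e₀)·log₁₀(σ'_f/σ'_0) = 0.42×2.7/(1+1.2)×log₁₀(133.8/42.577)
    = 0.51545 × 0.49728 = 0.2563 m

S_c ≈ 256 mm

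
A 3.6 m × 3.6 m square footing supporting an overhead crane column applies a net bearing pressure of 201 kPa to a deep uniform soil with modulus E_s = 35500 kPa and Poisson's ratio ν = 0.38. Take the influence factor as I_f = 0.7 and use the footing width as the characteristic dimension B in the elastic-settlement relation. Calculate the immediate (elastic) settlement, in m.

S_e ≈ 0.0122 m

Immediate (elastic) settlement: S_e = q·B·(1−ν²)/E_s · I_f.
S_e = 201 × 3.6 × (1 − 0.38²) / 35500 × 0.7
    = 201 × 3.6 × 0.8556 / 35500 × 0.7
    = 0.01221 m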